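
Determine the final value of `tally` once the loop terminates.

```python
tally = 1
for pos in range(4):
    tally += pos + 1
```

Let's trace through this code step by step.

Initialize: tally = 1
Entering loop: for pos in range(4):
After iteration 1: pos = 0, tally = 2
After iteration 2: pos = 1, tally = 4
After iteration 3: pos = 2, tally = 7
After iteration 4: pos = 3, tally = 11
Loop ends.

Final answer: 11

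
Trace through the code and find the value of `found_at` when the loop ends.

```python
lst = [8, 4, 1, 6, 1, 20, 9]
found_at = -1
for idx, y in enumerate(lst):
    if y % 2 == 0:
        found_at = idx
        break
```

Let's trace through this code step by step.

Initialize: lst = [8, 4, 1, 6, 1, 20, 9]
Initialize: found_at = -1
Entering loop: for idx, y in enumerate(lst):
After iteration 1: idx = 0, y = 8, found_at = 0
Loop ends.

Final answer: 0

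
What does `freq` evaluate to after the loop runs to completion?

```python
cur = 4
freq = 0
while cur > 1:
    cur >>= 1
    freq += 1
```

Let's trace through this code step by step.

Initialize: cur = 4
Initialize: freq = 0
Entering loop: while cur > 1:
After iteration 1: cur = 2, freq = 1
After iteration 2: cur = 1, freq = 2
Loop ends.

Final answer: 2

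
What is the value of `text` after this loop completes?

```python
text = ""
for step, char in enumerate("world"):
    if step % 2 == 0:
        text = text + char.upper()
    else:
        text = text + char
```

Let's trace through this code step by step.

Initialize: text = ''
Entering loop: for step, char in enumerate("world"):
After iteration 1: step = 0, char = 'w', text = 'W'
After iteration 2: step = 1, char = 'o', text = 'Wo'
After iteration 3: step = 2, char = 'r', text = 'WoR'
After iteration 4: step = 3, char = 'l', text = 'WoRl'
After iteration 5: step = 4, char = 'd', text = 'WoRlD'
Loop ends.

Final answer: 'WoRlD'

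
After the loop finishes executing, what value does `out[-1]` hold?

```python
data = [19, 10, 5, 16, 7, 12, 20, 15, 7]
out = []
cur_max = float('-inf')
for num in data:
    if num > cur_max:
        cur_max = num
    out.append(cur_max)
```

Let's trace through this code step by step.

Initialize: data = [19, 10, 5, 16, 7, 12, 20, 15, 7]
Initialize: out = []
Initialize: cur_max = -inf
Entering loop: for num in data:
After iteration 1: num = 19, out = [19], cur_max = 19
After iteration 2: num = 10, out = [19, 19], cur_max = 19
After iteration 3: num = 5, out = [19, 19, 19], cur_max = 19
After iteration 4: num = 16, out = [19, 19, 19, 19], cur_max = 19
After iteration 5: num = 7, out = [19, 19, 19, 19, 19], cur_max = 19
After iteration 6: num = 12, out = [19, 19, 19, 19, 19, 19], cur_max = 19
After iteration 7: num = 20, out = [19, 19, 19, 19, 19, 19, 20], cur_max = 20
After iteration 8: num = 15, out = [19, 19, 19, 19, 19, 19, 20, 20], cur_max = 20
After iteration 9: num = 7, out = [19, 19, 19, 19, 19, 19, 20, 20, 20], cur_max = 20
Loop ends.
out[-1] = 20

Final answer: 20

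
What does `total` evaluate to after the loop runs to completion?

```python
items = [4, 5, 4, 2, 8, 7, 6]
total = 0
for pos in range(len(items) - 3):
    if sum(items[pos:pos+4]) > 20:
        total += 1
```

Let's trace through this code step by step.

Initialize: items = [4, 5, 4, 2, 8, 7, 6]
Initialize: total = 0
Entering loop: for pos in range(len(items) - 3):
After iteration 1: pos = 0, total = 0
After iteration 2: pos = 1, total = 0
After iteration 3: pos = 2, total = 1
After iteration 4: pos = 3, total = 2
Loop ends.

Final answer: 2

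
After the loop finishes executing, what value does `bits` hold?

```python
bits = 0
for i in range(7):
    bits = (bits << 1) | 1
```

Let's trace through this code step by step.

Initialize: bits = 0
Entering loop: for i in range(7):
After iteration 1: i = 0, bits = 1
After iteration 2: i = 1, bits = 3
After iteration 3: i = 2, bits = 7
After iteration 4: i = 3, bits = 15
After iteration 5: i = 4, bits = 31
After iteration 6: i = 5, bits = 63
After iteration 7: i = 6, bits = 127
Loop ends.

Final answer: 127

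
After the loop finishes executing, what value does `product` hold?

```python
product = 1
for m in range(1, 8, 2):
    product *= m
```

Let's trace through this code step by step.

Initialize: product = 1
Entering loop: for m in range(1, 8, 2):
After iteration 1: m = 1, product = 1
After iteration 2: m = 3, product = 3
After iteration 3: m = 5, product = 15
After iteration 4: m = 7, product = 105
Loop ends.

Final answer: 105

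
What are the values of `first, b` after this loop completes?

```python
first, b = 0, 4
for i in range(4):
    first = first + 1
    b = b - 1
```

Let's trace through this code step by step.

Initialize: first = 0
Initialize: b = 4
Entering loop: for i in range(4):
After iteration 1: i = 0, first = 1, b = 3
After iteration 2: i = 1, first = 2, b = 2
After iteration 3: i = 2, first = 3, b = 1
After iteration 4: i = 3, first = 4, b = 0
Loop ends.

Final answer: 4, 0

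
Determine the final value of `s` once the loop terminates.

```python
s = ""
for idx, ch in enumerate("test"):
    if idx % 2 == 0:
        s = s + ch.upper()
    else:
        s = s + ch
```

Let's trace through this code step by step.

Initialize: s = ''
Entering loop: for idx, ch in enumerate("test"):
After iteration 1: idx = 0, ch = 't', s = 'T'
After iteration 2: idx = 1, ch = 'e', s = 'Te'
After iteration 3: idx = 2, ch = 's', s = 'TeS'
After iteration 4: idx = 3, ch = 't', s = 'TeSt'
Loop ends.

Final answer: 'TeSt'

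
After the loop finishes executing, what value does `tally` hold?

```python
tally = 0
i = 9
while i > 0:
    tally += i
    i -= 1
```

Let's trace through this code step by step.

Initialize: tally = 0
Initialize: i = 9
Entering loop: while i > 0:
After iteration 1: tally = 9, i = 8
After iteration 2: tally = 17, i = 7
After iteration 3: tally = 24, i = 6
After iteration 4: tally = 30, i = 5
After iteration 5: tally = 35, i = 4
After iteration 6: tally = 39, i = 3
After iteration 7: tally = 42, i = 2
After iteration 8: tally = 44, i = 1
After iteration 9: tally = 45, i = 0
Loop ends.

Final answer: 45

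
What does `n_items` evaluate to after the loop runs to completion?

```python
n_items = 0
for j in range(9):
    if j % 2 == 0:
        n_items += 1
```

Let's trace through this code step by step.

Initialize: n_items = 0
Entering loop: for j in range(9):
After iteration 1: j = 0, n_items = 1
After iteration 2: j = 1, n_items = 1
After iteration 3: j = 2, n_items = 2
After iteration 4: j = 3, n_items = 2
After iteration 5: j = 4, n_items = 3
After iteration 6: j = 5, n_items = 3
After iteration 7: j = 6, n_items = 4
After iteration 8: j = 7, n_items = 4
After iteration 9: j = 8, n_items = 5
Loop ends.

Final answer: 5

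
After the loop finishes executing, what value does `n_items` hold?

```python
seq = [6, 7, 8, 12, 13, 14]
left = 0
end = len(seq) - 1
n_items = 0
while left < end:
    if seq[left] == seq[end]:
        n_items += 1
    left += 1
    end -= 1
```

Let's trace through this code step by step.

Initialize: seq = [6, 7, 8, 12, 13, 14]
Initialize: left = 0
Initialize: end = 5
Initialize: n_items = 0
Entering loop: while left < end:
After iteration 1: left = 1, end = 4, n_items = 0
After iteration 2: left = 2, end = 3, n_items = 0
After iteration 3: left = 3, end = 2, n_items = 0
Loop ends.

Final answer: 0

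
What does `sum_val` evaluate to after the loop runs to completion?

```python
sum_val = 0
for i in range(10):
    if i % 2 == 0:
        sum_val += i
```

Let's trace through this code step by step.

Initialize: sum_val = 0
Entering loop: for i in range(10):
After iteration 1: i = 0, sum_val = 0
After iteration 2: i = 1, sum_val = 0
After iteration 3: i = 2, sum_val = 2
After iteration 4: i = 3, sum_val = 2
After iteration 5: i = 4, sum_val = 6
After iteration 6: i = 5, sum_val = 6
After iteration 7: i = 6, sum_val = 12
After iteration 8: i = 7, sum_val = 12
After iteration 9: i = 8, sum_val = 20
After iteration 10: i = 9, sum_val = 20
Loop ends.

Final answer: 20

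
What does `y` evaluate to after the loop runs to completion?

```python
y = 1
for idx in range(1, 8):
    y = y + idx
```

Let's trace through this code step by step.

Initialize: y = 1
Entering loop: for idx in range(1, 8):
After iteration 1: idx = 1, y = 2
After iteration 2: idx = 2, y = 4
After iteration 3: idx = 3, y = 7
After iteration 4: idx = 4, y = 11
After iteration 5: idx = 5, y = 16
After iteration 6: idx = 6, y = 22
After iteration 7: idx = 7, y = 29
Loop ends.

Final answer: 29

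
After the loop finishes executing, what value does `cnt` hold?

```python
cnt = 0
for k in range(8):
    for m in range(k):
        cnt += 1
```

Let's trace through this code step by step.

Initialize: cnt = 0
Entering loop: for k in range(8):
After iteration 1: k = 0, cnt = 0
After iteration 2: k = 1, cnt = 1, m = 0
After iteration 3: k = 2, cnt = 3, m = 1
After iteration 4: k = 3, cnt = 6, m = 2
After iteration 5: k = 4, cnt = 10, m = 3
After iteration 6: k = 5, cnt = 15, m = 4
After iteration 7: k = 6, cnt = 21, m = 5
After iteration 8: k = 7, cnt = 28, m = 6
Loop ends.

Final answer: 28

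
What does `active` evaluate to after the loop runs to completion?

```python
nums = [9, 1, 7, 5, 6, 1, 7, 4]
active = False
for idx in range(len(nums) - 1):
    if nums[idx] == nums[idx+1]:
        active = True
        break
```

Let's trace through this code step by step.

Initialize: nums = [9, 1, 7, 5, 6, 1, 7, 4]
Initialize: active = False
Entering loop: for idx in range(len(nums) - 1):
After iteration 1: idx = 0, active = False
After iteration 2: idx = 1, active = False
After iteration 3: idx = 2, active = False
After iteration 4: idx = 3, active = False
After iteration 5: idx = 4, active = False
After iteration 6: idx = 5, active = False
After iteration 7: idx = 6, active = False
Loop ends.

Final answer: False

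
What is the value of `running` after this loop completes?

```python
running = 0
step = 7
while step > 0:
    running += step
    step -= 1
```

Let's trace through this code step by step.

Initialize: running = 0
Initialize: step = 7
Entering loop: while step > 0:
After iteration 1: running = 7, step = 6
After iteration 2: running = 13, step = 5
After iteration 3: running = 18, step = 4
After iteration 4: running = 22, step = 3
After iteration 5: running = 25, step = 2
After iteration 6: running = 27, step = 1
After iteration 7: running = 28, step = 0
Loop ends.

Final answer: 28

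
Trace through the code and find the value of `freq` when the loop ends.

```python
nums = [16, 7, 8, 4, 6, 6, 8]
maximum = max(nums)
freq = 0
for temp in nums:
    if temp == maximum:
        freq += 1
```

Let's trace through this code step by step.

Initialize: nums = [16, 7, 8, 4, 6, 6, 8]
Initialize: maximum = 16
Initialize: freq = 0
Entering loop: for temp in nums:
After iteration 1: temp = 16, freq = 1
After iteration 2: temp = 7, freq = 1
After iteration 3: temp = 8, freq = 1
After iteration 4: temp = 4, freq = 1
After iteration 5: temp = 6, freq = 1
After iteration 6: temp = 6, freq = 1
After iteration 7: temp = 8, freq = 1
Loop ends.

Final answer: 1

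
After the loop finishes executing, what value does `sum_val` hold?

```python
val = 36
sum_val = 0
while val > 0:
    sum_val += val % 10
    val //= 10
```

Let's trace through this code step by step.

Initialize: val = 36
Initialize: sum_val = 0
Entering loop: while val > 0:
After iteration 1: val = 3, sum_val = 6
After iteration 2: val = 0, sum_val = 9
Loop ends.

Final answer: 9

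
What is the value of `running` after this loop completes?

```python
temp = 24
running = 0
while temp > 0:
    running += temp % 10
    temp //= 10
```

Let's trace through this code step by step.

Initialize: temp = 24
Initialize: running = 0
Entering loop: while temp > 0:
After iteration 1: temp = 2, running = 4
After iteration 2: temp = 0, running = 6
Loop ends.

Final answer: 6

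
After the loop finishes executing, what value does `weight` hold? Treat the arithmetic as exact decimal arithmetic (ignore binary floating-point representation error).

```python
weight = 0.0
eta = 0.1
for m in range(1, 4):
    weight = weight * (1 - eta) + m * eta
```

Let's trace through this code step by step.

Initialize: weight = 0.0
Initialize: eta = 0.1
Entering loop: for m in range(1, 4):
After iteration 1: m = 1, weight = 0.1
After iteration 2: m = 2, weight = 0.29
After iteration 3: m = 3, weight = 0.561
Loop ends.

Final answer: 0.561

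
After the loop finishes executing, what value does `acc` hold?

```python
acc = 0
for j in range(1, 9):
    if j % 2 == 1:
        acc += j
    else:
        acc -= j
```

Let's trace through this code step by step.

Initialize: acc = 0
Entering loop: for j in range(1, 9):
After iteration 1: j = 1, acc = 1
After iteration 2: j = 2, acc = -1
After iteration 3: j = 3, acc = 2
After iteration 4: j = 4, acc = -2
After iteration 5: j = 5, acc = 3
After iteration 6: j = 6, acc = -3
After iteration 7: j = 7, acc = 4
After iteration 8: j = 8, acc = -4
Loop ends.

Final answer: -4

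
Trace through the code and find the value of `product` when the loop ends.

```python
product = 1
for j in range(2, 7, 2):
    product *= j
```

Let's trace through this code step by step.

Initialize: product = 1
Entering loop: for j in range(2, 7, 2):
After iteration 1: j = 2, product = 2
After iteration 2: j = 4, product = 8
After iteration 3: j = 6, product = 48
Loop ends.

Final answer: 48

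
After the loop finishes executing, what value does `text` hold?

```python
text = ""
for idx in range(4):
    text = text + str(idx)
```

Let's trace through this code step by step.

Initialize: text = ''
Entering loop: for idx in range(4):
After iteration 1: idx = 0, text = '0'
After iteration 2: idx = 1, text = '01'
After iteration 3: idx = 2, text = '012'
After iteration 4: idx = 3, text = '0123'
Loop ends.

Final answer: '0123'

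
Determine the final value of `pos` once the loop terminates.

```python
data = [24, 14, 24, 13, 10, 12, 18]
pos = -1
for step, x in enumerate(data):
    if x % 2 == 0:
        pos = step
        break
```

Let's trace through this code step by step.

Initialize: data = [24, 14, 24, 13, 10, 12, 18]
Initialize: pos = -1
Entering loop: for step, x in enumerate(data):
After iteration 1: step = 0, x = 24, pos = 0
Loop ends.

Final answer: 0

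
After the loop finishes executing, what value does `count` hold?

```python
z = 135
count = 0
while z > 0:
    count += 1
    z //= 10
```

Let's trace through this code step by step.

Initialize: z = 135
Initialize: count = 0
Entering loop: while z > 0:
After iteration 1: z = 13, count = 1
After iteration 2: z = 1, count = 2
After iteration 3: z = 0, count = 3
Loop ends.

Final answer: 3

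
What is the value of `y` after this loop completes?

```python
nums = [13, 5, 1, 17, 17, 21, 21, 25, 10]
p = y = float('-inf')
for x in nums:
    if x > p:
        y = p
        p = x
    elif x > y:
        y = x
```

Let's trace through this code step by step.

Initialize: nums = [13, 5, 1, 17, 17, 21, 21, 25, 10]
Initialize: p = -inf
Initialize: y = -inf
Entering loop: for x in nums:
After iteration 1: x = 13, p = 13, y = -inf
After iteration 2: x = 5, p = 13, y = 5
After iteration 3: x = 1, p = 13, y = 5
After iteration 4: x = 17, p = 17, y = 13
After iteration 5: x = 17, p = 17, y = 17
After iteration 6: x = 21, p = 21, y = 17
After iteration 7: x = 21, p = 21, y = 21
After iteration 8: x = 25, p = 25, y = 21
After iteration 9: x = 10, p = 25, y = 21
Loop ends.

Final answer: 21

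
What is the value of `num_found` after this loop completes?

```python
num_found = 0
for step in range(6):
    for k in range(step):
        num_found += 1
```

Let's trace through this code step by step.

Initialize: num_found = 0
Entering loop: for step in range(6):
After iteration 1: step = 0, num_found = 0
After iteration 2: step = 1, num_found = 1, k = 0
After iteration 3: step = 2, num_found = 3, k = 1
After iteration 4: step = 3, num_found = 6, k = 2
After iteration 5: step = 4, num_found = 10, k = 3
After iteration 6: step = 5, num_found = 15, k = 4
Loop ends.

Final answer: 15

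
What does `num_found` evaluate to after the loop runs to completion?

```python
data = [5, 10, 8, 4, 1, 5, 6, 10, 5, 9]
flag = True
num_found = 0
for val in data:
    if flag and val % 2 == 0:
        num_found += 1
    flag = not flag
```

Let's trace through this code step by step.

Initialize: data = [5, 10, 8, 4, 1, 5, 6, 10, 5, 9]
Initialize: flag = True
Initialize: num_found = 0
Entering loop: for val in data:
After iteration 1: val = 5, flag = False, num_found = 0
After iteration 2: val = 10, flag = True, num_found = 0
After iteration 3: val = 8, flag = False, num_found = 1
After iteration 4: val = 4, flag = True, num_found = 1
After iteration 5: val = 1, flag = False, num_found = 1
After iteration 6: val = 5, flag = True, num_found = 1
After iteration 7: val = 6, flag = False, num_found = 2
After iteration 8: val = 10, flag = True, num_found = 2
After iteration 9: val = 5, flag = False, num_found = 2
After iteration 10: val = 9, flag = True, num_found = 2
Loop ends.

Final answer: 2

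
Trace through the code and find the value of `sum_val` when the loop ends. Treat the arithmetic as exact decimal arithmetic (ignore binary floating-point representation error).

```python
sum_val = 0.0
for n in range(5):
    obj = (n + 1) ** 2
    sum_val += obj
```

Let's trace through this code step by step.

Initialize: sum_val = 0.0
Entering loop: for n in range(5):
After iteration 1: n = 0, sum_val = 1.0, obj = 1
After iteration 2: n = 1, sum_val = 5.0, obj = 4
After iteration 3: n = 2, sum_val = 14.0, obj = 9
After iteration 4: n = 3, sum_val = 30.0, obj = 16
After iteration 5: n = 4, sum_val = 55.0, obj = 25
Loop ends.

Final answer: 55.0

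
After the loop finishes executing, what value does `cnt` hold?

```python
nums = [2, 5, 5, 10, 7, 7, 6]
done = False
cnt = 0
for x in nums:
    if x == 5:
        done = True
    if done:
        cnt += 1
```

Let's trace through this code step by step.

Initialize: nums = [2, 5, 5, 10, 7, 7, 6]
Initialize: done = False
Initialize: cnt = 0
Entering loop: for x in nums:
After iteration 1: x = 2, done = False, cnt = 0
After iteration 2: x = 5, done = True, cnt = 1
After iteration 3: x = 5, done = True, cnt = 2
After iteration 4: x = 10, done = True, cnt = 3
After iteration 5: x = 7, done = True, cnt = 4
After iteration 6: x = 7, done = True, cnt = 5
After iteration 7: x = 6, done = True, cnt = 6
Loop ends.

Final answer: 6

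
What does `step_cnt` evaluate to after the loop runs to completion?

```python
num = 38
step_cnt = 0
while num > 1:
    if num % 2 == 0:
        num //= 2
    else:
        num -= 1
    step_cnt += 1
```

Let's trace through this code step by step.

Initialize: num = 38
Initialize: step_cnt = 0
Entering loop: while num > 1:
After iteration 1: num = 19, step_cnt = 1
After iteration 2: num = 18, step_cnt = 2
After iteration 3: num = 9, step_cnt = 3
After iteration 4: num = 8, step_cnt = 4
After iteration 5: num = 4, step_cnt = 5
After iteration 6: num = 2, step_cnt = 6
After iteration 7: num = 1, step_cnt = 7
Loop ends.

Final answer: 7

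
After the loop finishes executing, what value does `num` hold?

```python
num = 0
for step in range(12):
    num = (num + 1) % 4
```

Let's trace through this code step by step.

Initialize: num = 0
Entering loop: for step in range(12):
After iteration 1: step = 0, num = 1
After iteration 2: step = 1, num = 2
After iteration 3: step = 2, num = 3
After iteration 4: step = 3, num = 0
After iteration 5: step = 4, num = 1
After iteration 6: step = 5, num = 2
After iteration 7: step = 6, num = 3
After iteration 8: step = 7, num = 0
After iteration 9: step = 8, num = 1
After iteration 10: step = 9, num = 2
After iteration 11: step = 10, num = 3
After iteration 12: step = 11, num = 0
Loop ends.

Final answer: 0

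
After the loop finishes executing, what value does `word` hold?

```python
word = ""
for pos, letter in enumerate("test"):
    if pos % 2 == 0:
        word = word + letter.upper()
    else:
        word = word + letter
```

Let's trace through this code step by step.

Initialize: word = ''
Entering loop: for pos, letter in enumerate("test"):
After iteration 1: pos = 0, letter = 't', word = 'T'
After iteration 2: pos = 1, letter = 'e', word = 'Te'
After iteration 3: pos = 2, letter = 's', word = 'TeS'
After iteration 4: pos = 3, letter = 't', word = 'TeSt'
Loop ends.

Final answer: 'TeSt'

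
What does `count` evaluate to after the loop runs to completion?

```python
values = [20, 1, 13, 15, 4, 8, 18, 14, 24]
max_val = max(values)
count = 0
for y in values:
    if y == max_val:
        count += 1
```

Let's trace through this code step by step.

Initialize: values = [20, 1, 13, 15, 4, 8, 18, 14, 24]
Initialize: max_val = 24
Initialize: count = 0
Entering loop: for y in values:
After iteration 1: y = 20, count = 0
After iteration 2: y = 1, count = 0
After iteration 3: y = 13, count = 0
After iteration 4: y = 15, count = 0
After iteration 5: y = 4, count = 0
After iteration 6: y = 8, count = 0
After iteration 7: y = 18, count = 0
After iteration 8: y = 14, count = 0
After iteration 9: y = 24, count = 1
Loop ends.

Final answer: 1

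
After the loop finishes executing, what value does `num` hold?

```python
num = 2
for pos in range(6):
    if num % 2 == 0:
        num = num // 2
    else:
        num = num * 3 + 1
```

Let's trace through this code step by step.

Initialize: num = 2
Entering loop: for pos in range(6):
After iteration 1: pos = 0, num = 1
After iteration 2: pos = 1, num = 4
After iteration 3: pos = 2, num = 2
After iteration 4: pos = 3, num = 1
After iteration 5: pos = 4, num = 4
After iteration 6: pos = 5, num = 2
Loop ends.

Final answer: 2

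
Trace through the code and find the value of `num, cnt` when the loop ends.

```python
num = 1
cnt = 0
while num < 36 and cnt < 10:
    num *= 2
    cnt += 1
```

Let's trace through this code step by step.

Initialize: num = 1
Initialize: cnt = 0
Entering loop: while num < 36 and cnt < 10:
After iteration 1: num = 2, cnt = 1
After iteration 2: num = 4, cnt = 2
After iteration 3: num = 8, cnt = 3
After iteration 4: num = 16, cnt = 4
After iteration 5: num = 32, cnt = 5
After iteration 6: num = 64, cnt = 6
Loop ends.

Final answer: 64, 6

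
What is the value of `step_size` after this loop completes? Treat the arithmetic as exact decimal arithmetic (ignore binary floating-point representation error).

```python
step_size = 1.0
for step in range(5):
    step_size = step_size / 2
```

Let's trace through this code step by step.

Initialize: step_size = 1.0
Entering loop: for step in range(5):
After iteration 1: step = 0, step_size = 0.5
After iteration 2: step = 1, step_size = 0.25
After iteration 3: step = 2, step_size = 0.125
After iteration 4: step = 3, step_size = 0.0625
After iteration 5: step = 4, step_size = 0.03125
Loop ends.

Final answer: 0.03125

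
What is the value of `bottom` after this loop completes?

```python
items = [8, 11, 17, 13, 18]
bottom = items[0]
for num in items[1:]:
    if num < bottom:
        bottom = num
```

Let's trace through this code step by step.

Initialize: items = [8, 11, 17, 13, 18]
Initialize: bottom = 8
Entering loop: for num in items[1:]:
After iteration 1: num = 11, bottom = 8
After iteration 2: num = 17, bottom = 8
After iteration 3: num = 13, bottom = 8
After iteration 4: num = 18, bottom = 8
Loop ends.

Final answer: 8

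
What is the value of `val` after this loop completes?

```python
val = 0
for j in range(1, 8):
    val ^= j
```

Let's trace through this code step by step.

Initialize: val = 0
Entering loop: for j in range(1, 8):
After iteration 1: j = 1, val = 1
After iteration 2: j = 2, val = 3
After iteration 3: j = 3, val = 0
After iteration 4: j = 4, val = 4
After iteration 5: j = 5, val = 1
After iteration 6: j = 6, val = 7
After iteration 7: j = 7, val = 0
Loop ends.

Final answer: 0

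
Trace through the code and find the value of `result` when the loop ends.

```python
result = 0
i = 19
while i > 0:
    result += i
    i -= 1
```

Let's trace through this code step by step.

Initialize: result = 0
Initialize: i = 19
Entering loop: while i > 0:
After iteration 1: result = 19, i = 18
After iteration 2: result = 37, i = 17
After iteration 3: result = 54, i = 16
After iteration 4: result = 70, i = 15
After iteration 5: result = 85, i = 14
After iteration 6: result = 99, i = 13
After iteration 7: result = 112, i = 12
After iteration 8: result = 124, i = 11
After iteration 9: result = 135, i = 10
After iteration 10: result = 145, i = 9
After iteration 11: result = 154, i = 8
After iteration 12: result = 162, i = 7
After iteration 13: result = 169, i = 6
After iteration 14: result = 175, i = 5
After iteration 15: result = 180, i = 4
After iteration 16: result = 184, i = 3
After iteration 17: result = 187, i = 2
After iteration 18: result = 189, i = 1
After iteration 19: result = 190, i = 0
Loop ends.

Final answer: 190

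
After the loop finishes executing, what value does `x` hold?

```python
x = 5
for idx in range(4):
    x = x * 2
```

Let's trace through this code step by step.

Initialize: x = 5
Entering loop: for idx in range(4):
After iteration 1: idx = 0, x = 10
After iteration 2: idx = 1, x = 20
After iteration 3: idx = 2, x = 40
After iteration 4: idx = 3, x = 80
Loop ends.

Final answer: 80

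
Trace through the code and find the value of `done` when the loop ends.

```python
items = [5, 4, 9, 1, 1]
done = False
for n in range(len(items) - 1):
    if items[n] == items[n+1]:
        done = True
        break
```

Let's trace through this code step by step.

Initialize: items = [5, 4, 9, 1, 1]
Initialize: done = False
Entering loop: for n in range(len(items) - 1):
After iteration 1: n = 0, done = False
After iteration 2: n = 1, done = False
After iteration 3: n = 2, done = False
After iteration 4: n = 3, done = True
Loop ends.

Final answer: True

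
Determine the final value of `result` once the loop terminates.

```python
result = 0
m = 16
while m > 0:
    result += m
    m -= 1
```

Let's trace through this code step by step.

Initialize: result = 0
Initialize: m = 16
Entering loop: while m > 0:
After iteration 1: result = 16, m = 15
After iteration 2: result = 31, m = 14
After iteration 3: result = 45, m = 13
After iteration 4: result = 58, m = 12
After iteration 5: result = 70, m = 11
After iteration 6: result = 81, m = 10
After iteration 7: result = 91, m = 9
After iteration 8: result = 100, m = 8
After iteration 9: result = 108, m = 7
After iteration 10: result = 115, m = 6
After iteration 11: result = 121, m = 5
After iteration 12: result = 126, m = 4
After iteration 13: result = 130, m = 3
After iteration 14: result = 133, m = 2
After iteration 15: result = 135, m = 1
After iteration 16: result = 136, m = 0
Loop ends.

Final answer: 136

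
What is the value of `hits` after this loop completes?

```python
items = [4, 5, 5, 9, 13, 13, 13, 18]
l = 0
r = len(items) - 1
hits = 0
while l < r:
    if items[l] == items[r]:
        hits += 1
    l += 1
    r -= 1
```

Let's trace through this code step by step.

Initialize: items = [4, 5, 5, 9, 13, 13, 13, 18]
Initialize: l = 0
Initialize: r = 7
Initialize: hits = 0
Entering loop: while l < r:
After iteration 1: l = 1, r = 6, hits = 0
After iteration 2: l = 2, r = 5, hits = 0
After iteration 3: l = 3, r = 4, hits = 0
After iteration 4: l = 4, r = 3, hits = 0
Loop ends.

Final answer: 0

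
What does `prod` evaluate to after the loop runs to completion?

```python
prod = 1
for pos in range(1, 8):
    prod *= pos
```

Let's trace through this code step by step.

Initialize: prod = 1
Entering loop: for pos in range(1, 8):
After iteration 1: pos = 1, prod = 1
After iteration 2: pos = 2, prod = 2
After iteration 3: pos = 3, prod = 6
After iteration 4: pos = 4, prod = 24
After iteration 5: pos = 5, prod = 120
After iteration 6: pos = 6, prod = 720
After iteration 7: pos = 7, prod = 5040
Loop ends.

Final answer: 5040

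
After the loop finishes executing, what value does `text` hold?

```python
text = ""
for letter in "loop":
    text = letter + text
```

Let's trace through this code step by step.

Initialize: text = ''
Entering loop: for letter in "loop":
After iteration 1: letter = 'l', text = 'l'
After iteration 2: letter = 'o', text = 'ol'
After iteration 3: letter = 'o', text = 'ool'
After iteration 4: letter = 'p', text = 'pool'
Loop ends.

Final answer: 'pool'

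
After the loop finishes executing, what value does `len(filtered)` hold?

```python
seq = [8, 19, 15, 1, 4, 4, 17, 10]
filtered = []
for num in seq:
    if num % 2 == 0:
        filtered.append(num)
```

Let's trace through this code step by step.

Initialize: seq = [8, 19, 15, 1, 4, 4, 17, 10]
Initialize: filtered = []
Entering loop: for num in seq:
After iteration 1: num = 8, filtered = [8]
After iteration 2: num = 19, filtered = [8]
After iteration 3: num = 15, filtered = [8]
After iteration 4: num = 1, filtered = [8]
After iteration 5: num = 4, filtered = [8, 4]
After iteration 6: num = 4, filtered = [8, 4, 4]
After iteration 7: num = 17, filtered = [8, 4, 4]
After iteration 8: num = 10, filtered = [8, 4, 4, 10]
Loop ends.
len(filtered) = 4

Final answer: 4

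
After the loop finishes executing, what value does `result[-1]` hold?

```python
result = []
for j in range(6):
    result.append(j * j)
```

Let's trace through this code step by step.

Initialize: result = []
Entering loop: for j in range(6):
After iteration 1: j = 0, result = [0]
After iteration 2: j = 1, result = [0, 1]
After iteration 3: j = 2, result = [0, 1, 4]
After iteration 4: j = 3, result = [0, 1, 4, 9]
After iteration 5: j = 4, result = [0, 1, 4, 9, 16]
After iteration 6: j = 5, result = [0, 1, 4, 9, 16, 25]
Loop ends.
result[-1] = 25

Final answer: 25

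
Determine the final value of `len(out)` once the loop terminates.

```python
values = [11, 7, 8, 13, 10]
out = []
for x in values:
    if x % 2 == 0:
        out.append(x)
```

Let's trace through this code step by step.

Initialize: values = [11, 7, 8, 13, 10]
Initialize: out = []
Entering loop: for x in values:
After iteration 1: x = 11, out = []
After iteration 2: x = 7, out = []
After iteration 3: x = 8, out = [8]
After iteration 4: x = 13, out = [8]
After iteration 5: x = 10, out = [8, 10]
Loop ends.
len(out) = 2

Final answer: 2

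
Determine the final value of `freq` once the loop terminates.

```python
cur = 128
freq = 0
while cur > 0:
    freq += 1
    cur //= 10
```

Let's trace through this code step by step.

Initialize: cur = 128
Initialize: freq = 0
Entering loop: while cur > 0:
After iteration 1: cur = 12, freq = 1
After iteration 2: cur = 1, freq = 2
After iteration 3: cur = 0, freq = 3
Loop ends.

Final answer: 3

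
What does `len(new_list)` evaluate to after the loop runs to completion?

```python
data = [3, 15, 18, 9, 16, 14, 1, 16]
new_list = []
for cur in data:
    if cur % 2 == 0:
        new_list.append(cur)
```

Let's trace through this code step by step.

Initialize: data = [3, 15, 18, 9, 16, 14, 1, 16]
Initialize: new_list = []
Entering loop: for cur in data:
After iteration 1: cur = 3, new_list = []
After iteration 2: cur = 15, new_list = []
After iteration 3: cur = 18, new_list = [18]
After iteration 4: cur = 9, new_list = [18]
After iteration 5: cur = 16, new_list = [18, 16]
After iteration 6: cur = 14, new_list = [18, 16, 14]
After iteration 7: cur = 1, new_list = [18, 16, 14]
After iteration 8: cur = 16, new_list = [18, 16, 14, 16]
Loop ends.
len(new_list) = 4

Final answer: 4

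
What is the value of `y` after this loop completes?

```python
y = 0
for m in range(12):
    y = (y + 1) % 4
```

Let's trace through this code step by step.

Initialize: y = 0
Entering loop: for m in range(12):
After iteration 1: m = 0, y = 1
After iteration 2: m = 1, y = 2
After iteration 3: m = 2, y = 3
After iteration 4: m = 3, y = 0
After iteration 5: m = 4, y = 1
After iteration 6: m = 5, y = 2
After iteration 7: m = 6, y = 3
After iteration 8: m = 7, y = 0
After iteration 9: m = 8, y = 1
After iteration 10: m = 9, y = 2
After iteration 11: m = 10, y = 3
After iteration 12: m = 11, y = 0
Loop ends.

Final answer: 0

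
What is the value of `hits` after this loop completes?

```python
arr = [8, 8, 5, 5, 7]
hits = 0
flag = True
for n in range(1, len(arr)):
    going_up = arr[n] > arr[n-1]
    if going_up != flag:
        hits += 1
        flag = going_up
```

Let's trace through this code step by step.

Initialize: arr = [8, 8, 5, 5, 7]
Initialize: hits = 0
Initialize: flag = True
Entering loop: for n in range(1, len(arr)):
After iteration 1: n = 1, hits = 1, flag = False, going_up = False
After iteration 2: n = 2, hits = 1, flag = False, going_up = False
After iteration 3: n = 3, hits = 1, flag = False, going_up = False
After iteration 4: n = 4, hits = 2, flag = True, going_up = True
Loop ends.

Final answer: 2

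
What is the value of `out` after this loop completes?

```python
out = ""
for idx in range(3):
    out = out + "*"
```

Let's trace through this code step by step.

Initialize: out = ''
Entering loop: for idx in range(3):
After iteration 1: idx = 0, out = '*'
After iteration 2: idx = 1, out = '**'
After iteration 3: idx = 2, out = '***'
Loop ends.

Final answer: '***'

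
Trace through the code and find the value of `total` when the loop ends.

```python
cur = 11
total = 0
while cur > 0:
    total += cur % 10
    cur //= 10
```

Let's trace through this code step by step.

Initialize: cur = 11
Initialize: total = 0
Entering loop: while cur > 0:
After iteration 1: cur = 1, total = 1
After iteration 2: cur = 0, total = 2
Loop ends.

Final answer: 2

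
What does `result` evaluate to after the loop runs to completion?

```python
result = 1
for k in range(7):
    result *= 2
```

Let's trace through this code step by step.

Initialize: result = 1
Entering loop: for k in range(7):
After iteration 1: k = 0, result = 2
After iteration 2: k = 1, result = 4
After iteration 3: k = 2, result = 8
After iteration 4: k = 3, result = 16
After iteration 5: k = 4, result = 32
After iteration 6: k = 5, result = 64
After iteration 7: k = 6, result = 128
Loop ends.

Final answer: 128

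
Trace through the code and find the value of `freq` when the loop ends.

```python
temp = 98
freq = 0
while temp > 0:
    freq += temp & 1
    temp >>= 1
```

Let's trace through this code step by step.

Initialize: temp = 98
Initialize: freq = 0
Entering loop: while temp > 0:
After iteration 1: temp = 49, freq = 0
After iteration 2: temp = 24, freq = 1
After iteration 3: temp = 12, freq = 1
After iteration 4: temp = 6, freq = 1
After iteration 5: temp = 3, freq = 1
After iteration 6: temp = 1, freq = 2
After iteration 7: temp = 0, freq = 3
Loop ends.

Final answer: 3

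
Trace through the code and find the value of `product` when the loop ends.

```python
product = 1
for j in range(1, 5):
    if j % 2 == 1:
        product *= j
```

Let's trace through this code step by step.

Initialize: product = 1
Entering loop: for j in range(1, 5):
After iteration 1: j = 1, product = 1
After iteration 2: j = 2, product = 1
After iteration 3: j = 3, product = 3
After iteration 4: j = 4, product = 3
Loop ends.

Final answer: 3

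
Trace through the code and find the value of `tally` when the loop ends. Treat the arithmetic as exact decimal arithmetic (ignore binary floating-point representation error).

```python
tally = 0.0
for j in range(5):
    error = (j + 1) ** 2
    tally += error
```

Let's trace through this code step by step.

Initialize: tally = 0.0
Entering loop: for j in range(5):
After iteration 1: j = 0, tally = 1.0, error = 1
After iteration 2: j = 1, tally = 5.0, error = 4
After iteration 3: j = 2, tally = 14.0, error = 9
After iteration 4: j = 3, tally = 30.0, error = 16
After iteration 5: j = 4, tally = 55.0, error = 25
Loop ends.

Final answer: 55.0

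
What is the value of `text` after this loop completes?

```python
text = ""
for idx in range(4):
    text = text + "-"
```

Let's trace through this code step by step.

Initialize: text = ''
Entering loop: for idx in range(4):
After iteration 1: idx = 0, text = '-'
After iteration 2: idx = 1, text = '--'
After iteration 3: idx = 2, text = '---'
After iteration 4: idx = 3, text = '----'
Loop ends.

Final answer: '----'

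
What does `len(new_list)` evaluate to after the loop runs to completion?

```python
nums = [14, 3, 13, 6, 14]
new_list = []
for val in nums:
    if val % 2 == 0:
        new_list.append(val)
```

Let's trace through this code step by step.

Initialize: nums = [14, 3, 13, 6, 14]
Initialize: new_list = []
Entering loop: for val in nums:
After iteration 1: val = 14, new_list = [14]
After iteration 2: val = 3, new_list = [14]
After iteration 3: val = 13, new_list = [14]
After iteration 4: val = 6, new_list = [14, 6]
After iteration 5: val = 14, new_list = [14, 6, 14]
Loop ends.
len(new_list) = 3

Final answer: 3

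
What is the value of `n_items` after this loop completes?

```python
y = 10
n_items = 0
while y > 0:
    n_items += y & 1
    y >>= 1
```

Let's trace through this code step by step.

Initialize: y = 10
Initialize: n_items = 0
Entering loop: while y > 0:
After iteration 1: y = 5, n_items = 0
After iteration 2: y = 2, n_items = 1
After iteration 3: y = 1, n_items = 1
After iteration 4: y = 0, n_items = 2
Loop ends.

Final answer: 2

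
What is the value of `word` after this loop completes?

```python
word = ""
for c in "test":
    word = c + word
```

Let's trace through this code step by step.

Initialize: word = ''
Entering loop: for c in "test":
After iteration 1: c = 't', word = 't'
After iteration 2: c = 'e', word = 'et'
After iteration 3: c = 's', word = 'set'
After iteration 4: c = 't', word = 'tset'
Loop ends.

Final answer: 'tset'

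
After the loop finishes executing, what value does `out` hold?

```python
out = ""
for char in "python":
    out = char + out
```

Let's trace through this code step by step.

Initialize: out = ''
Entering loop: for char in "python":
After iteration 1: char = 'p', out = 'p'
After iteration 2: char = 'y', out = 'yp'
After iteration 3: char = 't', out = 'typ'
After iteration 4: char = 'h', out = 'htyp'
After iteration 5: char = 'o', out = 'ohtyp'
After iteration 6: char = 'n', out = 'nohtyp'
Loop ends.

Final answer: 'nohtyp'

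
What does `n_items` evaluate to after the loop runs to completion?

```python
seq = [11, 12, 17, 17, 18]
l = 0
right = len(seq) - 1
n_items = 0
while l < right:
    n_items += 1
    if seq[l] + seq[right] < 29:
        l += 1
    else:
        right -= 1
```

Let's trace through this code step by step.

Initialize: seq = [11, 12, 17, 17, 18]
Initialize: l = 0
Initialize: right = 4
Initialize: n_items = 0
Entering loop: while l < right:
After iteration 1: l = 0, right = 3, n_items = 1
After iteration 2: l = 1, right = 3, n_items = 2
After iteration 3: l = 1, right = 2, n_items = 3
After iteration 4: l = 1, right = 1, n_items = 4
Loop ends.

Final answer: 4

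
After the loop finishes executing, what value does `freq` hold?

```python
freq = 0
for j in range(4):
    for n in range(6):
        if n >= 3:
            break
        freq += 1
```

Let's trace through this code step by step.

Initialize: freq = 0
Entering loop: for j in range(4):
After iteration 1: j = 0, freq = 3
After iteration 2: j = 1, freq = 6
After iteration 3: j = 2, freq = 9
After iteration 4: j = 3, freq = 12
Loop ends.

Final answer: 12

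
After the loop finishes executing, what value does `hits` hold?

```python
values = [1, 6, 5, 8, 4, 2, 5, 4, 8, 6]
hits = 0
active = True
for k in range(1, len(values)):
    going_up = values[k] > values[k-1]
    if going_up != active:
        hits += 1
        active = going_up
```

Let's trace through this code step by step.

Initialize: values = [1, 6, 5, 8, 4, 2, 5, 4, 8, 6]
Initialize: hits = 0
Initialize: active = True
Entering loop: for k in range(1, len(values)):
After iteration 1: k = 1, hits = 0, active = True, going_up = True
After iteration 2: k = 2, hits = 1, active = False, going_up = False
After iteration 3: k = 3, hits = 2, active = True, going_up = True
After iteration 4: k = 4, hits = 3, active = False, going_up = False
After iteration 5: k = 5, hits = 3, active = False, going_up = False
After iteration 6: k = 6, hits = 4, active = True, going_up = True
After iteration 7: k = 7, hits = 5, active = False, going_up = False
After iteration 8: k = 8, hits = 6, active = True, going_up = True
After iteration 9: k = 9, hits = 7, active = False, going_up = False
Loop ends.

Final answer: 7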